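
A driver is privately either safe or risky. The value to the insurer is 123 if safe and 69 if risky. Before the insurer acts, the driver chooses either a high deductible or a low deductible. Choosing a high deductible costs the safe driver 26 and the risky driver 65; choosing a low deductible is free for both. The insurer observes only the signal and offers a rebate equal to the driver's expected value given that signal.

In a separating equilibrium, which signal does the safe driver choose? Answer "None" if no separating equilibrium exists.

Try safe → high deductible, risky → low deductible:
  Under separation the insurer infers type exactly: high deductible → safe (pays 123), low deductible → risky (pays 69).
  Safe: high deductible gives 123 − 26 = 97; low deductible gives 69 − 0 = 69. No deviation. ✓
  Risky: low deductible gives 69 − 0 = 69; high deductible gives 123 − 65 = 58. No deviation. ✓
Both hold — the safe type sends high deductible.

high deductible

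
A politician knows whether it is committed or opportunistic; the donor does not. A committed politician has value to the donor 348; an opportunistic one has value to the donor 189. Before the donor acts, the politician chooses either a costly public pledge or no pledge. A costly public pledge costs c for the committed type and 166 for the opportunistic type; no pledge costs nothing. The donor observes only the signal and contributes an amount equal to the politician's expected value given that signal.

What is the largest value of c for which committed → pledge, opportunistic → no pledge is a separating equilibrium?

159

Under separation: pledge → committed (pays 348); no pledge → opportunistic (pays 189).
Opportunistic: 189 − 0 = 189 ≥ 348 − 166 = 182. Holds regardless of c. ✓
Committed: 348 − c ≥ 189 − 0, so c ≤ 348 − 189 = 159.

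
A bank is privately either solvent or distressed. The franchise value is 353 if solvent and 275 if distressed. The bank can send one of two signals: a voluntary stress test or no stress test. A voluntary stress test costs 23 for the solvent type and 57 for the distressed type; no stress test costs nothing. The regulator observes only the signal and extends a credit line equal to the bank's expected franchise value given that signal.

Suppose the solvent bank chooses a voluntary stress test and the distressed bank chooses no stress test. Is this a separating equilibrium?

No

Under separation the regulator infers type exactly: stress test → solvent (pays 353), no stress test → distressed (pays 275).
Solvent: stress test gives 353 − 23 = 330; no stress test gives 275 − 0 = 275. No deviation. ✓
Distressed: no stress test gives 275 − 0 = 275; stress test gives 353 − 57 = 296. Would deviate. ✗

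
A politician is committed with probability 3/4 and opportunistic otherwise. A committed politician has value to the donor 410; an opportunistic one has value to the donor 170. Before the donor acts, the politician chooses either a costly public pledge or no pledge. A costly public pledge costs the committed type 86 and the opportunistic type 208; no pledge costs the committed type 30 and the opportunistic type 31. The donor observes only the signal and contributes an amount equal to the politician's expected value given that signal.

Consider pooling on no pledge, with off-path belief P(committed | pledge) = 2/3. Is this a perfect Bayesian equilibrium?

Yes

On the equilibrium path (no pledge) the donor holds the prior 3/4 and pays 3/4·410 + 1/4·170 = 350. Off-path (pledge) belief 2/3 gives 2/3·410 + 1/3·170 = 330.
Committed: no pledge gives 350 − 30 = 320; pledge gives 330 − 86 = 244. Stays. ✓
Opportunistic: no pledge gives 350 − 31 = 319; pledge gives 330 − 208 = 122. Stays. ✓
Beliefs are Bayes-consistent on-path and both types best-respond.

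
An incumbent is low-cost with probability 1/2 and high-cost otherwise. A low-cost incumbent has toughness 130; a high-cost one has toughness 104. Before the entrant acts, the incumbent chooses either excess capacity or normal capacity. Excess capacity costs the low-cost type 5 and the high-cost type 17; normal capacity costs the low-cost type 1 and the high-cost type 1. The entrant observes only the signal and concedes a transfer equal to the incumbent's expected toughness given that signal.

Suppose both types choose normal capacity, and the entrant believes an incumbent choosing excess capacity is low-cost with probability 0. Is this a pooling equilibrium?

Yes

On the equilibrium path (normal capacity) the entrant holds the prior 1/2 and pays 1/2·130 + 1/2·104 = 117. Off-path (excess capacity) belief 0 gives 0·130 + 1·104 = 104.
Low-cost: normal capacity gives 117 − 1 = 116; excess capacity gives 104 − 5 = 99. Stays. ✓
High-cost: normal capacity gives 117 − 1 = 116; excess capacity gives 104 − 17 = 87. Stays. ✓
Beliefs are Bayes-consistent on-path and both types best-respond.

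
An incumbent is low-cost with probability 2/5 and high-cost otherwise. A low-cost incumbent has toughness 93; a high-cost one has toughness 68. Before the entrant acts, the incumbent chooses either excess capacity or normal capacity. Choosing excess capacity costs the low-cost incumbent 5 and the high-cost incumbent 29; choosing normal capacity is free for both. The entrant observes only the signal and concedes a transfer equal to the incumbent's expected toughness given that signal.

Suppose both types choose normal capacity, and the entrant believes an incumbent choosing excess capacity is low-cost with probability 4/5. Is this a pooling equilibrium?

At the pooled signal (normal capacity) the entrant holds the prior 2/5 and pays 2/5·93 + 3/5·68 = 78. Off-path (excess capacity) belief 4/5 gives 4/5·93 + 1/5·68 = 88.
Low-cost: normal capacity gives 78 − 0 = 78; excess capacity gives 88 − 5 = 83. Deviates. ✗
High-cost: normal capacity gives 78 − 0 = 78; excess capacity gives 88 − 29 = 59. Stays. ✓

No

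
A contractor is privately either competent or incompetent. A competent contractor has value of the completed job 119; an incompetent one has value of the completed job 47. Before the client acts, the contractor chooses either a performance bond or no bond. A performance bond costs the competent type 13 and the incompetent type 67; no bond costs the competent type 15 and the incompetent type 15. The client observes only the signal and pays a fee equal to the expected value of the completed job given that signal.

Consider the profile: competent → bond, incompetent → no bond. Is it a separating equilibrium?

If types separate, bond earns payment 119 and no bond earns 47.
Competent: bond gives 119 − 13 = 106; no bond gives 47 − 15 = 32. No deviation. ✓
Incompetent: no bond gives 47 − 15 = 32; bond gives 119 − 67 = 52. Would deviate. ✗

No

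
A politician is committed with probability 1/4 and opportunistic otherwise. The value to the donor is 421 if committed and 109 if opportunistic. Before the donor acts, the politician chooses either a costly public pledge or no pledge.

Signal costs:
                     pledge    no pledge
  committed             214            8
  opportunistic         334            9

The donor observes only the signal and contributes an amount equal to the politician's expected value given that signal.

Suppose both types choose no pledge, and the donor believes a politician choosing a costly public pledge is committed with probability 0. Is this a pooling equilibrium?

Yes

On the equilibrium path (no pledge) the donor holds the prior 1/4 and pays 1/4·421 + 3/4·109 = 187. Off-path (pledge) belief 0 gives 0·421 + 1·109 = 109.
Committed: no pledge gives 187 − 8 = 179; pledge gives 109 − 214 = -105. Stays. ✓
Opportunistic: no pledge gives 187 − 9 = 178; pledge gives 109 − 334 = -225. Stays. ✓
Beliefs are Bayes-consistent on-path and both types best-respond.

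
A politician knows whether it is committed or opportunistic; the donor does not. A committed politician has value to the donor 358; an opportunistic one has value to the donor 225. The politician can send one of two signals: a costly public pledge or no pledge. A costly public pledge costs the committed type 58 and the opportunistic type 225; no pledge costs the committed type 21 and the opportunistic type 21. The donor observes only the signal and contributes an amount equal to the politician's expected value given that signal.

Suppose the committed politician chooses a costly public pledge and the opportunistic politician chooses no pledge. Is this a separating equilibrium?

If types separate, pledge earns payment 358 and no pledge earns 225.
Committed: pledge gives 358 − 58 = 300; no pledge gives 225 − 21 = 204. No deviation. ✓
Opportunistic: no pledge gives 225 − 21 = 204; pledge gives 358 − 225 = 133. No deviation. ✓
Both incentive constraints hold.

Yes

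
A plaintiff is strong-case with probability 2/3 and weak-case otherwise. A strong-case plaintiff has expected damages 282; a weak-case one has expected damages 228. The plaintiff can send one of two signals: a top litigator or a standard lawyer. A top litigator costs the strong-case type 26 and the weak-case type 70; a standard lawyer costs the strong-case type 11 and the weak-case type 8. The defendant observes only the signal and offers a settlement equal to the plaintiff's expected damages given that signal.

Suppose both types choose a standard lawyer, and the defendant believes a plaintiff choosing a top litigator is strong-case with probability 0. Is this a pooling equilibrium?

Yes

At the pooled signal (standard lawyer) the defendant holds the prior 2/3 and pays 2/3·282 + 1/3·228 = 264. Off-path (top litigator) belief 0 gives 0·282 + 1·228 = 228.
Strong-case: standard lawyer gives 264 − 11 = 253; top litigator gives 228 − 26 = 202. Stays. ✓
Weak-case: standard lawyer gives 264 − 8 = 256; top litigator gives 228 − 70 = 158. Stays. ✓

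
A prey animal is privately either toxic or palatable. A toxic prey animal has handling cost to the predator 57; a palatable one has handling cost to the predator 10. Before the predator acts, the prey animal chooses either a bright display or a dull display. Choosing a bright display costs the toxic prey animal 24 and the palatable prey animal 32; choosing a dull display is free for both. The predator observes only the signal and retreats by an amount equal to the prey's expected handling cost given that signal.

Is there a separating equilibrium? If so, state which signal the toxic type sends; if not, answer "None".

Try toxic → bright display, palatable → dull display:
  If types separate, bright display earns payment 57 and dull display earns 10.
  Toxic: bright display gives 57 − 24 = 33; dull display gives 10 − 0 = 10. No deviation. ✓
  Palatable: dull display gives 10 − 0 = 10; bright display gives 57 − 32 = 25. Would deviate. ✗
Try toxic → dull display, palatable → bright display:
  If types separate, dull display earns payment 57 and bright display earns 10.
  Toxic: dull display gives 57 − 0 = 57; bright display gives 10 − 24 = -14. No deviation. ✓
  Palatable: bright display gives 10 − 32 = -22; dull display gives 57 − 0 = 57. Would deviate. ✗
Neither assignment is incentive-compatible.

None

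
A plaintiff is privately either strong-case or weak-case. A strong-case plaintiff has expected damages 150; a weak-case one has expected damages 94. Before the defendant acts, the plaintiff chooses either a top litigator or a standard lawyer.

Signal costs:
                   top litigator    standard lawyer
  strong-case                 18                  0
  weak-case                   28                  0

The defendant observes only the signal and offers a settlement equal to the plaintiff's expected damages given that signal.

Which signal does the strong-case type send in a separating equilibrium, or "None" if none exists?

Try strong-case → top litigator, weak-case → standard lawyer:
  Under separation the defendant infers type exactly: top litigator → strong-case (pays 150), standard lawyer → weak-case (pays 94).
  Strong-case: top litigator gives 150 − 18 = 132; standard lawyer gives 94 − 0 = 94. No deviation. ✓
  Weak-case: standard lawyer gives 94 − 0 = 94; top litigator gives 150 − 28 = 122. Would deviate. ✗
Try strong-case → standard lawyer, weak-case → top litigator:
  Under separation the defendant infers type exactly: standard lawyer → strong-case (pays 150), top litigator → weak-case (pays 94).
  Strong-case: standard lawyer gives 150 − 0 = 150; top litigator gives 94 − 18 = 76. No deviation. ✓
  Weak-case: top litigator gives 94 − 28 = 66; standard lawyer gives 150 − 0 = 150. Would deviate. ✗
Neither assignment is incentive-compatible.

None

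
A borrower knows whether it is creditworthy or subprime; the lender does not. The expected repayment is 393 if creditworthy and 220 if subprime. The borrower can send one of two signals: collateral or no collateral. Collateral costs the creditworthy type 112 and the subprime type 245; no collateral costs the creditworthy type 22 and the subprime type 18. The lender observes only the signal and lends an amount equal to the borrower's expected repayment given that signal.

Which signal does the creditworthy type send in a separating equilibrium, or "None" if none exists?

Try creditworthy → collateral, subprime → no collateral:
  If types separate, collateral earns payment 393 and no collateral earns 220.
  Creditworthy: collateral gives 393 − 112 = 281; no collateral gives 220 − 22 = 198. No deviation. ✓
  Subprime: no collateral gives 220 − 18 = 202; collateral gives 393 − 245 = 148. No deviation. ✓
Both hold — the creditworthy type sends collateral.

collateral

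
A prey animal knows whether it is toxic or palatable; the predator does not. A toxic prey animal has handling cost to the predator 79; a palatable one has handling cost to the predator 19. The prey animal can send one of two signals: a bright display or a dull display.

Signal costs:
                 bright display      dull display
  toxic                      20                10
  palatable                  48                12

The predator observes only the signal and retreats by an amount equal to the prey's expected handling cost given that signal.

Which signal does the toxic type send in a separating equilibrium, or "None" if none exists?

Try toxic → bright display, palatable → dull display:
  If types separate, bright display earns payment 79 and dull display earns 19.
  Toxic: bright display gives 79 − 20 = 59; dull display gives 19 − 10 = 9. No deviation. ✓
  Palatable: dull display gives 19 − 12 = 7; bright display gives 79 − 48 = 31. Would deviate. ✗
Try toxic → dull display, palatable → bright display:
  If types separate, dull display earns payment 79 and bright display earns 19.
  Toxic: dull display gives 79 − 10 = 69; bright display gives 19 − 20 = -1. No deviation. ✓
  Palatable: bright display gives 19 − 48 = -29; dull display gives 79 − 12 = 67. Would deviate. ✗
Neither assignment is incentive-compatible.

None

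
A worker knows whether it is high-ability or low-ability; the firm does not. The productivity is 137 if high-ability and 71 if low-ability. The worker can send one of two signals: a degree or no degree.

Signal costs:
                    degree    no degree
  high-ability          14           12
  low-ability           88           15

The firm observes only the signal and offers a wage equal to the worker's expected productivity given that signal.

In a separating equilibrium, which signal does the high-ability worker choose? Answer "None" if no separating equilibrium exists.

degree

Try high-ability → degree, low-ability → no degree:
  Under separation the firm infers type exactly: degree → high-ability (pays 137), no degree → low-ability (pays 71).
  High-ability: degree gives 137 − 14 = 123; no degree gives 71 − 12 = 59. No deviation. ✓
  Low-ability: no degree gives 71 − 15 = 56; degree gives 137 − 88 = 49. No deviation. ✓
Both hold — the high-ability type sends degree.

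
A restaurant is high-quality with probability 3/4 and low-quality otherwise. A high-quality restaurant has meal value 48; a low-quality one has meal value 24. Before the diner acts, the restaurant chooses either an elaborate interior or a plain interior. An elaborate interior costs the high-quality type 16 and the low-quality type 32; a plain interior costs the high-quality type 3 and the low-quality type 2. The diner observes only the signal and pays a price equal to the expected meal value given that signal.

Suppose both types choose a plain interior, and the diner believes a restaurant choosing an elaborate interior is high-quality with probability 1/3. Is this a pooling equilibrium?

At the pooled signal (plain interior) the diner holds the prior 3/4 and pays 3/4·48 + 1/4·24 = 42. Off-path (elaborate interior) belief 1/3 gives 1/3·48 + 2/3·24 = 32.
High-quality: plain interior gives 42 − 3 = 39; elaborate interior gives 32 − 16 = 16. Stays. ✓
Low-quality: plain interior gives 42 − 2 = 40; elaborate interior gives 32 − 32 = 0. Stays. ✓

Yes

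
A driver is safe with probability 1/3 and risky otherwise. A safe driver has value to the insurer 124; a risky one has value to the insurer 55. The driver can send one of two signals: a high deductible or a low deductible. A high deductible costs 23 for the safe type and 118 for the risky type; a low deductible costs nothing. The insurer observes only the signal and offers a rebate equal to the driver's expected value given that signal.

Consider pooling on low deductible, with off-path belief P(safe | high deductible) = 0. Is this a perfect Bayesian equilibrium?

Yes

At the pooled signal (low deductible) the insurer holds the prior 1/3 and pays 1/3·124 + 2/3·55 = 78. Off-path (high deductible) belief 0 gives 0·124 + 1·55 = 55.
Safe: low deductible gives 78 − 0 = 78; high deductible gives 55 − 23 = 32. Stays. ✓
Risky: low deductible gives 78 − 0 = 78; high deductible gives 55 − 118 = -63. Stays. ✓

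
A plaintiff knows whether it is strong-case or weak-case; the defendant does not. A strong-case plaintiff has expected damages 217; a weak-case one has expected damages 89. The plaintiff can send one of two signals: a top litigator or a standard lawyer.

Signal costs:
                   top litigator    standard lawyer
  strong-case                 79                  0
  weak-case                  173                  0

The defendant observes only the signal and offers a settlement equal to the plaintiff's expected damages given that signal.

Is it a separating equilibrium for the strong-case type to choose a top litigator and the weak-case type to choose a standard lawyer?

Under separation the defendant infers type exactly: top litigator → strong-case (pays 217), standard lawyer → weak-case (pays 89).
Strong-case: top litigator gives 217 − 79 = 138; standard lawyer gives 89 − 0 = 89. No deviation. ✓
Weak-case: standard lawyer gives 89 − 0 = 89; top litigator gives 217 − 173 = 44. No deviation. ✓
Neither type gains from mimicking the other.

Yes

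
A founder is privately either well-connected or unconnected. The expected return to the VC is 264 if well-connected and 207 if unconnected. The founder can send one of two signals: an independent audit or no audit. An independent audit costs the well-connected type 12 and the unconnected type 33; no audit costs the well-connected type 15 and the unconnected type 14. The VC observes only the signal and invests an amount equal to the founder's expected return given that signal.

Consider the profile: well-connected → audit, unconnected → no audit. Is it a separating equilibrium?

No

If types separate, audit earns payment 264 and no audit earns 207.
Well-connected: audit gives 264 − 12 = 252; no audit gives 207 − 15 = 192. No deviation. ✓
Unconnected: no audit gives 207 − 14 = 193; audit gives 264 − 33 = 231. Would deviate. ✗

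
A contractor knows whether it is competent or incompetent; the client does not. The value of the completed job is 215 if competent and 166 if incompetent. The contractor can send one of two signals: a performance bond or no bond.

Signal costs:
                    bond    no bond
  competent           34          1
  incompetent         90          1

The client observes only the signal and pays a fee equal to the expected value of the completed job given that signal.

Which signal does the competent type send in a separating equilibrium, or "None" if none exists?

Try competent → bond, incompetent → no bond:
  If types separate, bond earns payment 215 and no bond earns 166.
  Competent: bond gives 215 − 34 = 181; no bond gives 166 − 1 = 165. No deviation. ✓
  Incompetent: no bond gives 166 − 1 = 165; bond gives 215 − 90 = 125. No deviation. ✓
Both hold — the competent type sends bond.

bond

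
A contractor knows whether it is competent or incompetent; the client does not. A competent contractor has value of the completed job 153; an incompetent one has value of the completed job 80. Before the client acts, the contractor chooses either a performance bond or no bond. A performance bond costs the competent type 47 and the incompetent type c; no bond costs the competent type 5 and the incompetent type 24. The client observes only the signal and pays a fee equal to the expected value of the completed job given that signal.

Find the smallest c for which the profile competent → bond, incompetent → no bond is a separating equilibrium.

Under separation: bond → competent (pays 153); no bond → incompetent (pays 80).
Competent: 153 − 47 = 106 ≥ 80 − 5 = 75. Holds regardless of c. ✓
Incompetent: 80 − 24 ≥ 153 − c, so c ≥ 153 − 56 = 97.

97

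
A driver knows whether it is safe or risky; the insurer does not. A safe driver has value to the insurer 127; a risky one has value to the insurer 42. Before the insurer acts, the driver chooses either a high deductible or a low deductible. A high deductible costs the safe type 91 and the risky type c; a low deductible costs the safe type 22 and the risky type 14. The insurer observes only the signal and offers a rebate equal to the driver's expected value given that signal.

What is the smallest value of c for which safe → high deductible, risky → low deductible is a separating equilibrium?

Under separation: high deductible → safe (pays 127); low deductible → risky (pays 42).
Safe: 127 − 91 = 36 ≥ 42 − 22 = 20. Holds regardless of c. ✓
Risky: 42 − 14 ≥ 127 − c, so c ≥ 127 − 28 = 99.

99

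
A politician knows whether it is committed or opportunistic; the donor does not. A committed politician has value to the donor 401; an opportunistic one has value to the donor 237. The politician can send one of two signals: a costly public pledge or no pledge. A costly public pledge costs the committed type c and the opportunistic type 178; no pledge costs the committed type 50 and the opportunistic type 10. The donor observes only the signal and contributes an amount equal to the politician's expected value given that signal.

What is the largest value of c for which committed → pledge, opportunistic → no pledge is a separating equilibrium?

214

Under separation: pledge → committed (pays 401); no pledge → opportunistic (pays 237).
Opportunistic: 237 − 10 = 227 ≥ 401 − 178 = 223. Holds regardless of c. ✓
Committed: 401 − c ≥ 237 − 50, so c ≤ 401 − 187 = 214.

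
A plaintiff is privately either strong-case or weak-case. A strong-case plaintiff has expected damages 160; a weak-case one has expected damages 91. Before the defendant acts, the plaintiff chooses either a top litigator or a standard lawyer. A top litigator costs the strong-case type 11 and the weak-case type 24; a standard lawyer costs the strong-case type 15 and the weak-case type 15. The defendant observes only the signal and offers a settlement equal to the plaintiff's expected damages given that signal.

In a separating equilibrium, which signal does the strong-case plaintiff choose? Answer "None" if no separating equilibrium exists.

Try strong-case → top litigator, weak-case → standard lawyer:
  If types separate, top litigator earns payment 160 and standard lawyer earns 91.
  Strong-case: top litigator gives 160 − 11 = 149; standard lawyer gives 91 − 15 = 76. No deviation. ✓
  Weak-case: standard lawyer gives 91 − 15 = 76; top litigator gives 160 − 24 = 136. Would deviate. ✗
Try strong-case → standard lawyer, weak-case → top litigator:
  If types separate, standard lawyer earns payment 160 and top litigator earns 91.
  Strong-case: standard lawyer gives 160 − 15 = 145; top litigator gives 91 − 11 = 80. No deviation. ✓
  Weak-case: top litigator gives 91 − 24 = 67; standard lawyer gives 160 − 15 = 145. Would deviate. ✗
Neither assignment is incentive-compatible.

None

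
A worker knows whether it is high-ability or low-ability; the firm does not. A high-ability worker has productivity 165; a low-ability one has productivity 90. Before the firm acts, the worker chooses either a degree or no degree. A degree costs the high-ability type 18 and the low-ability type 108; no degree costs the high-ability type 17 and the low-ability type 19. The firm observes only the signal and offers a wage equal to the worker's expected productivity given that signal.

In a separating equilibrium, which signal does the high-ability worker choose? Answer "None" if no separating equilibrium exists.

Try high-ability → degree, low-ability → no degree:
  If types separate, degree earns payment 165 and no degree earns 90.
  High-ability: degree gives 165 − 18 = 147; no degree gives 90 − 17 = 73. No deviation. ✓
  Low-ability: no degree gives 90 − 19 = 71; degree gives 165 − 108 = 57. No deviation. ✓
Both hold — the high-ability type sends degree.

degree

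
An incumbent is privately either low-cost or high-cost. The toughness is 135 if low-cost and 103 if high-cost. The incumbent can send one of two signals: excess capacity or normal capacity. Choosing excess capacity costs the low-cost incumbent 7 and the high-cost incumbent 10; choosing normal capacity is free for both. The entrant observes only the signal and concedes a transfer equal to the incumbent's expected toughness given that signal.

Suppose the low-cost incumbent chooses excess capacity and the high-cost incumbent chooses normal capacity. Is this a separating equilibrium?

No

Under separation the entrant infers type exactly: excess capacity → low-cost (pays 135), normal capacity → high-cost (pays 103).
Low-cost: excess capacity gives 135 − 7 = 128; normal capacity gives 103 − 0 = 103. No deviation. ✓
High-cost: normal capacity gives 103 − 0 = 103; excess capacity gives 135 − 10 = 125. Would deviate. ✗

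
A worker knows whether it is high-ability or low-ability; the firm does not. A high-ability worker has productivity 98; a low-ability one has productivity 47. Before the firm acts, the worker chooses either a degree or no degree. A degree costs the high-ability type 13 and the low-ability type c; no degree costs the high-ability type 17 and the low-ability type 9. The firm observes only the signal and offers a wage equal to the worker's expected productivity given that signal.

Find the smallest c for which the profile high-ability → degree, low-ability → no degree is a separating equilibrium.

60

Under separation: degree → high-ability (pays 98); no degree → low-ability (pays 47).
High-ability: 98 − 13 = 85 ≥ 47 − 17 = 30. Holds regardless of c. ✓
Low-ability: 47 − 9 ≥ 98 − c, so c ≥ 98 − 38 = 60.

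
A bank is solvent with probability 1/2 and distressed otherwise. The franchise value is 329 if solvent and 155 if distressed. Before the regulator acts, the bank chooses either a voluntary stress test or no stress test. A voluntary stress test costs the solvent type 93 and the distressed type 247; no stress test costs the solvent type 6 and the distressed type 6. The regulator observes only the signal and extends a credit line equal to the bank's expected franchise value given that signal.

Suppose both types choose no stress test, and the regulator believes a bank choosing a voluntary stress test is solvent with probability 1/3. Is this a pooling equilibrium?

Yes

On the equilibrium path (no stress test) the regulator holds the prior 1/2 and pays 1/2·329 + 1/2·155 = 242. Off-path (stress test) belief 1/3 gives 1/3·329 + 2/3·155 = 213.
Solvent: no stress test gives 242 − 6 = 236; stress test gives 213 − 93 = 120. Stays. ✓
Distressed: no stress test gives 242 − 6 = 236; stress test gives 213 − 247 = -34. Stays. ✓
Beliefs are Bayes-consistent on-path and both types best-respond.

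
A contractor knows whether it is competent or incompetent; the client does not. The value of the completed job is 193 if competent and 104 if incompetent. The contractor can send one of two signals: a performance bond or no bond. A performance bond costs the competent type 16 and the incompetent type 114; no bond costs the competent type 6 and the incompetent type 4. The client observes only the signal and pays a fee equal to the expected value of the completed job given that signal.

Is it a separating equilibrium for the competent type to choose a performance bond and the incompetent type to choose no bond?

Yes

If types separate, bond earns payment 193 and no bond earns 104.
Competent: bond gives 193 − 16 = 177; no bond gives 104 − 6 = 98. No deviation. ✓
Incompetent: no bond gives 104 − 4 = 100; bond gives 193 − 114 = 79. No deviation. ✓
Both incentive constraints hold.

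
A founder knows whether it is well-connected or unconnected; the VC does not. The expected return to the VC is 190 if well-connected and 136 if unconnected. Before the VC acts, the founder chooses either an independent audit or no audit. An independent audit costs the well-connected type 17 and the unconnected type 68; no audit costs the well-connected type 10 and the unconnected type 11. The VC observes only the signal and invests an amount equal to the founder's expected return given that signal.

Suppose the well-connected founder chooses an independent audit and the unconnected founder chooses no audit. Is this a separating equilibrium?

Yes

Under separation the VC infers type exactly: audit → well-connected (pays 190), no audit → unconnected (pays 136).
Well-connected: audit gives 190 − 17 = 173; no audit gives 136 − 10 = 126. No deviation. ✓
Unconnected: no audit gives 136 − 11 = 125; audit gives 190 − 68 = 122. No deviation. ✓
Both incentive constraints hold.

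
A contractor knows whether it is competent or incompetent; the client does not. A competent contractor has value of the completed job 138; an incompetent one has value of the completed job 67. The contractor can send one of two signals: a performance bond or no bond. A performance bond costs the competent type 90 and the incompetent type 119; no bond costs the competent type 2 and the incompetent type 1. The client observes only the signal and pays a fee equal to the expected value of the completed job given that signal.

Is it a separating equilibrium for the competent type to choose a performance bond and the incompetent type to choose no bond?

If types separate, bond earns payment 138 and no bond earns 67.
Competent: bond gives 138 − 90 = 48; no bond gives 67 − 2 = 65. Would deviate. ✗
Incompetent: no bond gives 67 − 1 = 66; bond gives 138 − 119 = 19. No deviation. ✓

No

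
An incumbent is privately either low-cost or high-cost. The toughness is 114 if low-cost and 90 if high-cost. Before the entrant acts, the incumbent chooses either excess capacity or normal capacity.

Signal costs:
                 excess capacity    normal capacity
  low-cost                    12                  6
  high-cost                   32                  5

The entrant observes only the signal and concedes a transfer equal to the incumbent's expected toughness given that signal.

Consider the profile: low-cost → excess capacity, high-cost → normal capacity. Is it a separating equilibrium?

If types separate, excess capacity earns payment 114 and normal capacity earns 90.
Low-cost: excess capacity gives 114 − 12 = 102; normal capacity gives 90 − 6 = 84. No deviation. ✓
High-cost: normal capacity gives 90 − 5 = 85; excess capacity gives 114 − 32 = 82. No deviation. ✓
Both incentive constraints hold.

Yes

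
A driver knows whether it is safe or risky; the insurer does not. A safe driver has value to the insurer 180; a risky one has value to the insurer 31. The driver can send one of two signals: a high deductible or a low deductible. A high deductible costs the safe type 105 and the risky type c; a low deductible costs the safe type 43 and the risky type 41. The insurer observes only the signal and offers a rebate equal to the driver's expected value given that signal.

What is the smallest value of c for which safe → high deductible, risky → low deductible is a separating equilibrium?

Under separation: high deductible → safe (pays 180); low deductible → risky (pays 31).
Safe: 180 − 105 = 75 ≥ 31 − 43 = -12. Holds regardless of c. ✓
Risky: 31 − 41 ≥ 180 − c, so c ≥ 180 − -10 = 190.

190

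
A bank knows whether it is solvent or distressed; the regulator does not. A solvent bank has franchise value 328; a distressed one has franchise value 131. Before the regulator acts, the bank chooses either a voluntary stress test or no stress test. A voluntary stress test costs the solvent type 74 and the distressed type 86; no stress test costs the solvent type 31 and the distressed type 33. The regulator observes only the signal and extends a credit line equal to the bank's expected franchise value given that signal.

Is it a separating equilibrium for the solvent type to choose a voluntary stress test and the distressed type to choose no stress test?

No

If types separate, stress test earns payment 328 and no stress test earns 131.
Solvent: stress test gives 328 − 74 = 254; no stress test gives 131 − 31 = 100. No deviation. ✓
Distressed: no stress test gives 131 − 33 = 98; stress test gives 328 − 86 = 242. Would deviate. ✗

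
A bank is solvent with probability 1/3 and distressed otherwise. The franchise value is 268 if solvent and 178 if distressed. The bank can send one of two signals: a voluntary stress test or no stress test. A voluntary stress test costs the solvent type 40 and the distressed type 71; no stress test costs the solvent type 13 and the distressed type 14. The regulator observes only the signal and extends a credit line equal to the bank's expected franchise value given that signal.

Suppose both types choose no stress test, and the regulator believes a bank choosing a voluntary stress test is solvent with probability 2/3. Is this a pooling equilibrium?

On the equilibrium path (no stress test) the regulator holds the prior 1/3 and pays 1/3·268 + 2/3·178 = 208. Off-path (stress test) belief 2/3 gives 2/3·268 + 1/3·178 = 238.
Solvent: no stress test gives 208 − 13 = 195; stress test gives 238 − 40 = 198. Deviates. ✗
Distressed: no stress test gives 208 − 14 = 194; stress test gives 238 − 71 = 167. Stays. ✓

No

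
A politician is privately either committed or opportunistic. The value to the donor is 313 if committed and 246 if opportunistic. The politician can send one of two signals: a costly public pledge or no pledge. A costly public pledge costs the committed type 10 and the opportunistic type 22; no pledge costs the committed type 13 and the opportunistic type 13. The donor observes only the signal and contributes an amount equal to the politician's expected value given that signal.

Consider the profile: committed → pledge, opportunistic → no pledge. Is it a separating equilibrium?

No

If types separate, pledge earns payment 313 and no pledge earns 246.
Committed: pledge gives 313 − 10 = 303; no pledge gives 246 − 13 = 233. No deviation. ✓
Opportunistic: no pledge gives 246 − 13 = 233; pledge gives 313 − 22 = 291. Would deviate. ✗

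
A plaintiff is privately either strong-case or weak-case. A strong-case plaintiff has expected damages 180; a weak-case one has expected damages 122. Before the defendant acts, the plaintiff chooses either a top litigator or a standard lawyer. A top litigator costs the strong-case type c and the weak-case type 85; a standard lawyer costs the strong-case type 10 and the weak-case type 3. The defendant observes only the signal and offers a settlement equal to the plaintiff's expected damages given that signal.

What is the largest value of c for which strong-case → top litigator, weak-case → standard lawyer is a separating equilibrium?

68

Under separation: top litigator → strong-case (pays 180); standard lawyer → weak-case (pays 122).
Weak-case: 122 − 3 = 119 ≥ 180 − 85 = 95. Holds regardless of c. ✓
Strong-case: 180 − c ≥ 122 − 10, so c ≤ 180 − 112 = 68.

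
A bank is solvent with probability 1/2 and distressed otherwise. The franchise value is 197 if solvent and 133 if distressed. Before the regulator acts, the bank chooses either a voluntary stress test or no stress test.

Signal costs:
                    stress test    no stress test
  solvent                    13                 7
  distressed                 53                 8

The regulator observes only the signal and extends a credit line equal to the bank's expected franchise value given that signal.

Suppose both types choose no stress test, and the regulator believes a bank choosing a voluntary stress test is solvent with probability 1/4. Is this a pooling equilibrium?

Yes

At the pooled signal (no stress test) the regulator holds the prior 1/2 and pays 1/2·197 + 1/2·133 = 165. Off-path (stress test) belief 1/4 gives 1/4·197 + 3/4·133 = 149.
Solvent: no stress test gives 165 − 7 = 158; stress test gives 149 − 13 = 136. Stays. ✓
Distressed: no stress test gives 165 − 8 = 157; stress test gives 149 − 53 = 96. Stays. ✓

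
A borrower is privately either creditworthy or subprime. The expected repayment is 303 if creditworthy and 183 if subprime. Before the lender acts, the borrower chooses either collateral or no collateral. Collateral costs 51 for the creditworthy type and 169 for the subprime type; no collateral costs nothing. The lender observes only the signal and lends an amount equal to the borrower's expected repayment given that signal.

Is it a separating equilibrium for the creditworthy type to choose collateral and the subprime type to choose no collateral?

Yes

If types separate, collateral earns payment 303 and no collateral earns 183.
Creditworthy: collateral gives 303 − 51 = 252; no collateral gives 183 − 0 = 183. No deviation. ✓
Subprime: no collateral gives 183 − 0 = 183; collateral gives 303 − 169 = 134. No deviation. ✓
Neither type gains from mimicking the other.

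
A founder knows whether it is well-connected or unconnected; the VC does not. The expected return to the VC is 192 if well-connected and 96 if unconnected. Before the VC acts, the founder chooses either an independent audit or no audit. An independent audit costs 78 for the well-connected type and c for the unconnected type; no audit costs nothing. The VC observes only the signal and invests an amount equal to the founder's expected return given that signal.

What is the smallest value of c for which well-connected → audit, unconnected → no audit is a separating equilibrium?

96

Under separation: audit → well-connected (pays 192); no audit → unconnected (pays 96).
Well-connected: 192 − 78 = 114 ≥ 96 − 0 = 96. Holds regardless of c. ✓
Unconnected: 96 − 0 ≥ 192 − c, so c ≥ 192 − 96 = 96.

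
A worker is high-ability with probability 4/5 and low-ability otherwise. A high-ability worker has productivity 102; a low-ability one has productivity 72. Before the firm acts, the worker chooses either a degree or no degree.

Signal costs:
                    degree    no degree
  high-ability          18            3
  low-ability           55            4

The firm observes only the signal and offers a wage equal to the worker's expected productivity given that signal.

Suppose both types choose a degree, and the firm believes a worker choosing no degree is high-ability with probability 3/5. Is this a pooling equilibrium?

No

On the equilibrium path (degree) the firm holds the prior 4/5 and pays 4/5·102 + 1/5·72 = 96. Off-path (no degree) belief 3/5 gives 3/5·102 + 2/5·72 = 90.
High-ability: degree gives 96 − 18 = 78; no degree gives 90 − 3 = 87. Deviates. ✗
Low-ability: degree gives 96 − 55 = 41; no degree gives 90 − 4 = 86. Deviates. ✗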